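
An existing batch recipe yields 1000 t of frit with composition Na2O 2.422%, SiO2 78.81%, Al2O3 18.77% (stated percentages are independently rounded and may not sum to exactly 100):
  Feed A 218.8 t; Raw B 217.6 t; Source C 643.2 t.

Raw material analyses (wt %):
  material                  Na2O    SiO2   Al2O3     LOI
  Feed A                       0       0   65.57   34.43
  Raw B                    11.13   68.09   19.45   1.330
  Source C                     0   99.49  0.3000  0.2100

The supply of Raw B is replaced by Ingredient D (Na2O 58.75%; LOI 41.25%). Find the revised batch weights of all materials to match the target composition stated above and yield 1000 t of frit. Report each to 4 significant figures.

Revised batch per 1000 t frit:
  Feed A: 282.6 t
  Ingredient D: 41.23 t
  Source C: 792.1 t
Total batch = 1116 t; LOI loss = 116.0 t

Full precision is held end to end — values along the way are shown (rounded to 4 significant figures) in the printout; every reported number is rounded once only — the derived quantities (LOI, glass mass, totals, yield, the three compositions) are computed from the batch weights per 1000 t of glass in full float precision, as set out in question or answer.
Target oxide masses per 1000 t frit:
  Na2O: 2.422% × 1000 = 24.22 t
  SiO2: 78.81% × 1000 = 788.1 t
  Al2O3: 18.77% × 1000 = 187.7 t
Verifying the oxide balance from the weights as reported, for the quoted basis mass (each sum matches its target mass once rounding is allowed for):
  Na2O: 41.23·0.5875 = 24.22 t (target 24.22 t)
  SiO2: 792.1·0.9949 = 788.1 t (target 788.1 t)
  Al2O3: 282.6·0.6557 + 792.1·0.003000 = 187.7 t (target 187.7 t)
Glass-mass sanity pass: total batch − LOI = 1000 t (per-oxide target masses sum to 1000 t; versus the stated basis of 1000 t — differing by rounding only).
Total batch = Σ batch = 1116 t; the LOI term Σ batch·LOI equals 116.0 t; yield = glass ÷ total batch = 89.61%.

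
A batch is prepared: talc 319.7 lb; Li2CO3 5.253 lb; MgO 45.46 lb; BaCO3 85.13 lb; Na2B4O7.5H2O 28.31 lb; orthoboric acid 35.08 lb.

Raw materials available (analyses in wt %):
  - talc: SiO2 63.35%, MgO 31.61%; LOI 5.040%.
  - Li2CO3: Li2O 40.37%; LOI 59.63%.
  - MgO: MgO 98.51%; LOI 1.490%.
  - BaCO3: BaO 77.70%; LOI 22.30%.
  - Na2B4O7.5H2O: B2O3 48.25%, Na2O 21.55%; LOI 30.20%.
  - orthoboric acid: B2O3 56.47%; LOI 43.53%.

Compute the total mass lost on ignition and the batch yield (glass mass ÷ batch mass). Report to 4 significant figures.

LOI loss = 62.73 lb; glass = 456.2 lb; yield = 87.91%

All arithmetic keeps full float precision all the way through; in-progress results are shown rounded off to 4 significant digits in the printout; every reported figure undergoes a single rounding. Derived quantities (ignition loss, the yield, six oxide percentages, totals, glass mass) are rebuilt at full precision using the weight values at 456.2 lb of glass as set out in the problem or the answer.
Material-by-material LOI:
  talc: 319.7 × 0.05040 = 16.11 lb
  Li2CO3: 5.253 × 0.5963 = 3.132 lb
  MgO: 45.46 × 0.01490 = 0.6774 lb
  BaCO3: 85.13 × 0.2230 = 18.98 lb
  Na2B4O7.5H2O: 28.31 × 0.3020 = 8.550 lb
  orthoboric acid: 35.08 × 0.4353 = 15.27 lb
Total LOI = 62.73 lb
Glass = batch − LOI = 518.9 − 62.73 = 456.2 lb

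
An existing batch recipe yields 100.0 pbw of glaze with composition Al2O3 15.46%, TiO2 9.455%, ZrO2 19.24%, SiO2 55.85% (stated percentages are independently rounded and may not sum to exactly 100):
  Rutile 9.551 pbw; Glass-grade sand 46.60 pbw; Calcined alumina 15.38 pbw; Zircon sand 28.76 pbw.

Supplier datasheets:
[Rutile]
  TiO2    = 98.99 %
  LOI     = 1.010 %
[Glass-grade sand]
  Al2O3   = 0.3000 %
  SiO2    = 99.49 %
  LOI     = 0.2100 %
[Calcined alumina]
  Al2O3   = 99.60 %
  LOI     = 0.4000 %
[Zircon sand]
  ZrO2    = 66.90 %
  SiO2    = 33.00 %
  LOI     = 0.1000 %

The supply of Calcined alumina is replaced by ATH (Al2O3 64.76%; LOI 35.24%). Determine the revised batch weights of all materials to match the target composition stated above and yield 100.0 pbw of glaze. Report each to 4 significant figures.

Revised batch per 100.0 pbw glaze:
  Rutile: 9.551 pbw
  Glass-grade sand: 46.60 pbw
  ATH: 23.66 pbw
  Zircon sand: 28.76 pbw
Total batch = 108.6 pbw; LOI loss = 8.561 pbw

Mid-chain values are shown with 4-significant-digit rounding alongside each step. All internal work keeps exact precision at every stage. Each reported number undergoes a single rounding — the derived quantities are recomputed in full precision (net glass mass, four oxide percentages, totals, ignition loss, the yield) using the weight values per 100.0 pbw of glass, as set out in the problem or the answer.
Target masses of each oxide per 100.0 pbw glaze:
  Al2O3: 15.46% × 100.0 = 15.46 pbw
  TiO2: 9.455% × 100.0 = 9.455 pbw
  ZrO2: 19.24% × 100.0 = 19.24 pbw
  SiO2: 55.85% × 100.0 = 55.85 pbw
Checking each oxide sum on the weights just shown, under the basis named above (sum by sum, the targets are met given rounding of the digits):
  Al2O3: 46.60·0.003000 + 23.66·0.6476 = 15.46 pbw (target 15.46 pbw)
  TiO2: 9.551·0.9899 = 9.455 pbw (target 9.455 pbw)
  ZrO2: 28.76·0.6690 = 19.24 pbw (target 19.24 pbw)
  SiO2: 46.60·0.9949 + 28.76·0.3300 = 55.85 pbw (target 55.85 pbw)
Glass-mass sanity pass: whole batch net of LOI = 100.0 pbw (summing oxide targets gives 100.0 pbw; stated basis 100.0 pbw — deltas are rounding alone).
Batch total: Σ batch = 108.6 pbw; the LOI term Σ batch·LOI equals 8.561 pbw; yield = glass ÷ total batch = 92.11%.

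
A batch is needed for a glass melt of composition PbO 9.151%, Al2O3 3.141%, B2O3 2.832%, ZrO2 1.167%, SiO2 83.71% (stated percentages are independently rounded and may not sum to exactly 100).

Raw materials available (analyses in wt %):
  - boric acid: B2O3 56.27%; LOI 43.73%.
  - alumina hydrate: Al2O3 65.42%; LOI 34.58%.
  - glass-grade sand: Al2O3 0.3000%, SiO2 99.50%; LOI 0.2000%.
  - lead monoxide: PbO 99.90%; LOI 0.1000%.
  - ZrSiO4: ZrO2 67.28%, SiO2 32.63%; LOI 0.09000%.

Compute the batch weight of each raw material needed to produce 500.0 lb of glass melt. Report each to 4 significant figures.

Batch per 500.0 lb glass melt:
  boric acid: 25.16 lb
  alumina hydrate: 22.09 lb
  glass-grade sand: 417.8 lb
  lead monoxide: 45.80 lb
  ZrSiO4: 8.673 lb
Total batch = 519.5 lb; LOI loss = 19.53 lb; yield = 96.24%

The whole derivation carries exact precision from first step to last. Intermediates appear rounded off to 4 significant digits within the worked lines. A single rounding produces each reported value; all derived quantities, which include glass mass, LOI, yield, totals, the five compositions, are recomputed in full precision, as quoted within question or answer, from the batch weights for 500.0 lb of glass.
The oxide mass targets at 500.0 lb glass melt:
  PbO: 9.151% × 500.0 = 45.76 lb
  Al2O3: 3.141% × 500.0 = 15.70 lb
  B2O3: 2.832% × 500.0 = 14.16 lb
  ZrO2: 1.167% × 500.0 = 5.835 lb
  SiO2: 83.71% × 500.0 = 418.6 lb
Oxide-by-oxide audit per the reported batch figures, for the quoted basis mass (sums match the target masses modulo rounding of the values):
  PbO: 45.80·0.9990 = 45.75 lb (target 45.76 lb)
  Al2O3: 22.09·0.6542 + 417.8·0.003000 = 15.70 lb (target 15.70 lb)
  B2O3: 25.16·0.5627 = 14.16 lb (target 14.16 lb)
  ZrO2: 8.673·0.6728 = 5.835 lb (target 5.835 lb)
  SiO2: 417.8·0.9950 + 8.673·0.3263 = 418.5 lb (target 418.6 lb)
Consistency of the glass mass: total charge less LOI = 500.0 lb (summing oxide targets gives 500.0 lb; stated basis 500.0 lb — gaps are rounding artifacts).
Batch total: Σ batch = 519.5 lb; the LOI term Σ batch·LOI equals 19.53 lb; yield: glass divided by total = 96.24%.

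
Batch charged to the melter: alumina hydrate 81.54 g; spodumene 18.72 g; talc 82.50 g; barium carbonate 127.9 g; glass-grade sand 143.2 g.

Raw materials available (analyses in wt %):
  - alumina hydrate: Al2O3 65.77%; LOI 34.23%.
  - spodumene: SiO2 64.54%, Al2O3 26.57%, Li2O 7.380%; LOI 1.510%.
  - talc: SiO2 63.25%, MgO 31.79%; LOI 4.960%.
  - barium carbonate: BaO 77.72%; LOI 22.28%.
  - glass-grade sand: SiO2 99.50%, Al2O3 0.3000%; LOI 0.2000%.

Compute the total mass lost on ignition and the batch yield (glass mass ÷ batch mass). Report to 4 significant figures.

LOI loss = 61.07 g; glass = 392.8 g; yield = 86.54%

Intermediates are shown rounded off to 4 significant digits on the page; the whole derivation maintains exact precision through every step — every reported result takes just one rounding — the derived quantities are re-derived using the weight values for 392.8 g of glass in full float precision (yield, the five compositions, LOI, the totals, net glass mass) as quoted within the problem or answer text.
Per-material ignition loss:
  alumina hydrate: 81.54 × 0.3423 = 27.91 g
  spodumene: 18.72 × 0.01510 = 0.2827 g
  talc: 82.50 × 0.04960 = 4.092 g
  barium carbonate: 127.9 × 0.2228 = 28.50 g
  glass-grade sand: 143.2 × 0.002000 = 0.2864 g
Total LOI = 61.07 g
Glass = batch − LOI = 453.9 − 61.07 = 392.8 g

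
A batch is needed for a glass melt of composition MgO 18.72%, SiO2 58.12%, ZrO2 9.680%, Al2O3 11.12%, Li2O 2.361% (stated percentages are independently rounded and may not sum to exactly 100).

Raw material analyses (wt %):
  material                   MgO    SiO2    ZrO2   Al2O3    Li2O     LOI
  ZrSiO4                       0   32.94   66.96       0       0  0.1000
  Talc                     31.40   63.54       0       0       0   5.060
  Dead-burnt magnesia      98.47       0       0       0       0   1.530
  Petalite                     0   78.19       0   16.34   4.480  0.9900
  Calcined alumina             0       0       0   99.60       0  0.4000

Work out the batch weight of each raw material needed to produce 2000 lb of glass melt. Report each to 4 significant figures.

Working values appear with 4-significant-figure rounding on the page; each numeric step maintains exact precision through the solve; a single rounding produces each reported result. Derived quantities (ignition loss, glass mass, five oxide percentages, the totals, yield) are computed from the batch weights for 2000 lb of glass in exact precision, exactly as printed in the problem or the answer.
Oxide mass targets, per 2000 lb glass melt:
  MgO: 18.72% × 2000 = 374.4 lb
  SiO2: 58.12% × 2000 = 1162 lb
  ZrO2: 9.680% × 2000 = 193.6 lb
  Al2O3: 11.12% × 2000 = 222.4 lb
  Li2O: 2.361% × 2000 = 47.22 lb
Oxide-by-oxide audit working from each reported weight, on the stated basis (summed amounts equal target values exact up to rounding of places):
  MgO: 382.5·0.3140 + 258.3·0.9847 = 374.5 lb (target 374.4 lb)
  SiO2: 289.1·0.3294 + 382.5·0.6354 + 1054·0.7819 = 1162 lb (target 1162 lb)
  ZrO2: 289.1·0.6696 = 193.6 lb (target 193.6 lb)
  Al2O3: 1054·0.1634 + 50.37·0.9960 = 222.4 lb (target 222.4 lb)
  Li2O: 1054·0.04480 = 47.22 lb (target 47.22 lb)
Auditing the glass mass value: total batch − LOI = 2000 lb (the Σ of target masses is 2000 lb; basis as stated: 2000 lb — rounding explains the deltas).
Adding the batch up: Σ batch = 2034 lb; ignition loss, Σ(batch × LOI) = 34.23 lb; yield: glass divided by total = 98.32%.

Batch per 2000 lb glass melt:
  ZrSiO4: 289.1 lb
  Talc: 382.5 lb
  Dead-burnt magnesia: 258.3 lb
  Petalite: 1054 lb
  Calcined alumina: 50.37 lb
Total batch = 2034 lb; LOI loss = 34.23 lb; yield = 98.32%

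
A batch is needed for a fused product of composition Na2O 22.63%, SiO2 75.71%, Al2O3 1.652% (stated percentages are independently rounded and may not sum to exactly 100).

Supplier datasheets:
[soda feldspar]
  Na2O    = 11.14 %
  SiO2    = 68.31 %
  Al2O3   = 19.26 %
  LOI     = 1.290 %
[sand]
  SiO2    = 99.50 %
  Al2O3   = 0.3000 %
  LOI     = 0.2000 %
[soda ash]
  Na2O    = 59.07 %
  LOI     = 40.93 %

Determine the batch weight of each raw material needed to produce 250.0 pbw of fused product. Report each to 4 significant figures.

All internal work maintains full precision from first step to last. Mid-chain values appear, rounded to 4 significant digits, in the printout; every reported number is rounded exactly once. All derived quantities, which include three oxide percentages, net glass mass, ignition loss, yield, totals, are rebuilt in exact precision, as they appear in the question or the answer, using the weight values on 250.0 pbw of glass.
The oxide mass targets at 250.0 pbw fused product:
  Na2O: 22.63% × 250.0 = 56.58 pbw
  SiO2: 75.71% × 250.0 = 189.3 pbw
  Al2O3: 1.652% × 250.0 = 4.130 pbw
A balance pass over the oxides, from the weights as reported, relative to the basis at hand (sums match the target masses within answer rounding):
  Na2O: 18.68·0.1114 + 92.25·0.5907 = 56.57 pbw (target 56.58 pbw)
  SiO2: 18.68·0.6831 + 177.4·0.9950 = 189.3 pbw (target 189.3 pbw)
  Al2O3: 18.68·0.1926 + 177.4·0.003000 = 4.130 pbw (target 4.130 pbw)
Glass-mass bookkeeping: the batch minus its LOI: 250.0 pbw (per-oxide target masses sum to 250.0 pbw; with the basis standing at 250.0 pbw — gaps are rounding artifacts).
Summing the batch: Σ batch = 288.3 pbw; Σ batch·LOI gives LOI loss = 38.35 pbw; yield = glass ÷ total batch = 86.70%.

Batch per 250.0 pbw fused product:
  soda feldspar: 18.68 pbw
  sand: 177.4 pbw
  soda ash: 92.25 pbw
Total batch = 288.3 pbw; LOI loss = 38.35 pbw; yield = 86.70%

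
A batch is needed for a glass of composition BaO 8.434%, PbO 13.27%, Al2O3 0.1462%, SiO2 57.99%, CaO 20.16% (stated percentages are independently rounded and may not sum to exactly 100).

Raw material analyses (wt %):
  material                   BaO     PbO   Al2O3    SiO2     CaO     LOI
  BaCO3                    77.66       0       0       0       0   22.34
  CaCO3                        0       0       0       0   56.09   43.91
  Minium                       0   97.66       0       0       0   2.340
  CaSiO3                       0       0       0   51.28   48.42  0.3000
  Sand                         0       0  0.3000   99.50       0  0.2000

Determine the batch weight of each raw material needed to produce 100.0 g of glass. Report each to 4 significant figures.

Every computation runs at full float precision in every operation. Values along the way are printed with 4-significant-figure rounding in the working — each reported result is rounded once only; the derived quantities are re-derived at full float precision (the yield, LOI, glass mass, the totals, the five compositions) starting from the weights for 100.0 g of glass as quoted within the problem or answer text.
Target masses of each oxide per 100.0 g glass:
  BaO: 8.434% × 100.0 = 8.434 g
  PbO: 13.27% × 100.0 = 13.27 g
  Al2O3: 0.1462% × 100.0 = 0.1462 g
  SiO2: 57.99% × 100.0 = 57.99 g
  CaO: 20.16% × 100.0 = 20.16 g
Balance tally, oxide-wise, given the weights on record, under the basis named above (oxide sums agree with the targets given rounding of the digits):
  BaO: 10.86·0.7766 = 8.434 g (target 8.434 g)
  PbO: 13.59·0.9766 = 13.27 g (target 13.27 g)
  Al2O3: 48.73·0.003000 = 0.1462 g (target 0.1462 g)
  SiO2: 18.53·0.5128 + 48.73·0.9950 = 57.99 g (target 57.99 g)
  CaO: 19.95·0.5609 + 18.53·0.4842 = 20.16 g (target 20.16 g)
Glass-mass bookkeeping: total batch − LOI = 100.0 g (targets for the oxides total 100.0 g; basis as stated: 100.0 g — a pure rounding effect).
Total batch = Σ batch = 111.7 g; the LOI term Σ batch·LOI equals 11.66 g; yield: glass divided by total = 89.56%.

Batch per 100.0 g glass:
  BaCO3: 10.86 g
  CaCO3: 19.95 g
  Minium: 13.59 g
  CaSiO3: 18.53 g
  Sand: 48.73 g
Total batch = 111.7 g; LOI loss = 11.66 g; yield = 89.56%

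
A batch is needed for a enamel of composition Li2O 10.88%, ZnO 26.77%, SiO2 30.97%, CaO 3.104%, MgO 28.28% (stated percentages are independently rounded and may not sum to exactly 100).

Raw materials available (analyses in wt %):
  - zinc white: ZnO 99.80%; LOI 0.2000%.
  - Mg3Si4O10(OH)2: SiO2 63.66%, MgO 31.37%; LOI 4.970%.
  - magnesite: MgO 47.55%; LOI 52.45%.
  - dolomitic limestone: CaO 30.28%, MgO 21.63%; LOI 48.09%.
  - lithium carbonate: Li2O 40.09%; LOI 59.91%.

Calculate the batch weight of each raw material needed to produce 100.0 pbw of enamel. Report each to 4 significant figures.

In-progress results are shown (rounded to four significant digits) in the working. Each numeric step carries full float precision at each step. Each reported number receives exactly one rounding; derived quantities are rebuilt from the weighed amounts at 100.0 pbw of glass in full float precision (ignition loss, glass mass, the yield, the totals, five oxide percentages) exactly as printed in problem or answer.
Target masses of each oxide per 100.0 pbw enamel:
  Li2O: 10.88% × 100.0 = 10.88 pbw
  ZnO: 26.77% × 100.0 = 26.77 pbw
  SiO2: 30.97% × 100.0 = 30.97 pbw
  CaO: 3.104% × 100.0 = 3.104 pbw
  MgO: 28.28% × 100.0 = 28.28 pbw
Verifying the oxide balance applying the batch weights above, for the quoted basis mass (each sum matches its target mass up to rounding of the answer):
  Li2O: 27.14·0.4009 = 10.88 pbw (target 10.88 pbw)
  ZnO: 26.82·0.9980 = 26.77 pbw (target 26.77 pbw)
  SiO2: 48.65·0.6366 = 30.97 pbw (target 30.97 pbw)
  CaO: 10.25·0.3028 = 3.104 pbw (target 3.104 pbw)
  MgO: 48.65·0.3137 + 22.72·0.4755 + 10.25·0.2163 = 28.28 pbw (target 28.28 pbw)
Glass mass check: whole batch net of LOI = 100.0 pbw (targets for the oxides total 100.0 pbw; basis as stated: 100.0 pbw — deltas are rounding alone).
Batch grand total — Σ batch = 135.6 pbw; ignition loss, Σ(batch × LOI) = 35.58 pbw; glass ÷ batch gives a yield of 73.76%.

Batch per 100.0 pbw enamel:
  zinc white: 26.82 pbw
  Mg3Si4O10(OH)2: 48.65 pbw
  magnesite: 22.72 pbw
  dolomitic limestone: 10.25 pbw
  lithium carbonate: 27.14 pbw
Total batch = 135.6 pbw; LOI loss = 35.58 pbw; yield = 73.76%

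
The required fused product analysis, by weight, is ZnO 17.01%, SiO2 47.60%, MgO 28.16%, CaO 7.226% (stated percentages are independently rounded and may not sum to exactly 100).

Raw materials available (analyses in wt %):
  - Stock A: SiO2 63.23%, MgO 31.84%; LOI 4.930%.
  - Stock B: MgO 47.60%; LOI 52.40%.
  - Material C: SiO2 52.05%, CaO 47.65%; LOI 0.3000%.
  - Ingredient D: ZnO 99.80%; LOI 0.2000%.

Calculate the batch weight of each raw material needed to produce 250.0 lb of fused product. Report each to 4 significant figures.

Every computation runs at exact precision through the solve; values along the way appear, rounded to four significant figures, within the worked lines; every reported result includes exactly one rounding — all derived quantities, including the four compositions, yield, totals, net glass mass, ignition loss, are computed from the weighed amounts per 250.0 lb of glass at exact precision precisely as stated by problem or answer.
Oxide mass targets, per 250.0 lb fused product:
  ZnO: 17.01% × 250.0 = 42.52 lb
  SiO2: 47.60% × 250.0 = 119.0 lb
  MgO: 28.16% × 250.0 = 70.40 lb
  CaO: 7.226% × 250.0 = 18.07 lb
Sums-versus-targets review from the weights as reported, on the stated basis (sum by sum, the targets are met within answer rounding):
  ZnO: 42.61·0.9980 = 42.52 lb (target 42.52 lb)
  SiO2: 157.0·0.6323 + 37.91·0.5205 = 119.0 lb (target 119.0 lb)
  MgO: 157.0·0.3184 + 42.89·0.4760 = 70.40 lb (target 70.40 lb)
  CaO: 37.91·0.4765 = 18.06 lb (target 18.07 lb)
Glass mass check: the batch minus its LOI: 250.0 lb (oxide target masses add up to 250.0 lb; the stated basis being 250.0 lb — deltas are rounding alone).
Adding the batch up: Σ batch = 280.4 lb; ignition loss, Σ(batch × LOI) = 30.41 lb; yield: glass divided by total = 89.15%.

Batch per 250.0 lb fused product:
  Stock A: 157.0 lb
  Stock B: 42.89 lb
  Material C: 37.91 lb
  Ingredient D: 42.61 lb
Total batch = 280.4 lb; LOI loss = 30.41 lb; yield = 89.15%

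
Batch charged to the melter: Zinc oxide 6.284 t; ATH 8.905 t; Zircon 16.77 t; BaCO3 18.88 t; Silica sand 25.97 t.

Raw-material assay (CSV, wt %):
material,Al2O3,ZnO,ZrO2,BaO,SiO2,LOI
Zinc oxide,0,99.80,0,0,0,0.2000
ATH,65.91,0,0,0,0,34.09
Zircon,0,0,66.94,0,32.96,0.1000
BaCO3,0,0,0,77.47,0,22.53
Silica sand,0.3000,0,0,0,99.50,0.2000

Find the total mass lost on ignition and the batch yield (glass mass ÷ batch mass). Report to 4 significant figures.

Working values are printed with 4-significant-figure rounding between the steps; the working math carries exact precision at each step. Each reported figure undergoes a single rounding — all derived quantities are rebuilt from the weighed amounts per 69.44 t of glass in full float precision (the five compositions, ignition loss, net glass mass, yield, the totals), as written in problem or answer.
Per-material ignition loss:
  Zinc oxide: 6.284 × 0.002000 = 0.01257 t
  ATH: 8.905 × 0.3409 = 3.036 t
  Zircon: 16.77 × 0.001000 = 0.01677 t
  BaCO3: 18.88 × 0.2253 = 4.254 t
  Silica sand: 25.97 × 0.002000 = 0.05194 t
Total LOI = 7.371 t
Glass = batch − LOI = 76.81 − 7.371 = 69.44 t

LOI loss = 7.371 t; glass = 69.44 t; yield = 90.40%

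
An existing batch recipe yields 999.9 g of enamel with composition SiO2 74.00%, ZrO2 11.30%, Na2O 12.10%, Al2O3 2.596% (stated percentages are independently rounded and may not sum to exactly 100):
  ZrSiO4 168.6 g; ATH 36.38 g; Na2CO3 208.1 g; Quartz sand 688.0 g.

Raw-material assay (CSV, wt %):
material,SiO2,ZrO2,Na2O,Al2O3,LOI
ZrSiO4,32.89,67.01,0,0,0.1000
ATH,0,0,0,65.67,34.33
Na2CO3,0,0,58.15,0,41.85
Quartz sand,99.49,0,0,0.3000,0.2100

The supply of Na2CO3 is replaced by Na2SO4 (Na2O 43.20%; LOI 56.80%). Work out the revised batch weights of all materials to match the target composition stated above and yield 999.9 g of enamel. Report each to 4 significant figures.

Revised batch per 999.9 g enamel:
  ZrSiO4: 168.6 g
  ATH: 36.38 g
  Na2SO4: 280.1 g
  Quartz sand: 688.0 g
Total batch = 1173 g; LOI loss = 173.2 g

Every computation holds full float precision through the solve — in-progress results are shown rounded off to 4 significant figures on the page. Every reported result undergoes a single rounding — all derived quantities (totals, the four compositions, net glass mass, the yield, LOI) are carried at exact precision from the weighed amounts on 999.9 g of glass, exactly as shown in either problem or answer.
Oxide mass targets, per 999.9 g enamel:
  SiO2: 74.00% × 999.9 = 739.9 g
  ZrO2: 11.30% × 999.9 = 113.0 g
  Na2O: 12.10% × 999.9 = 121.0 g
  Al2O3: 2.596% × 999.9 = 25.96 g
A balance pass over the oxides, given the weights on record, for the quoted basis mass (every target is met by its sum exact up to rounding of places):
  SiO2: 168.6·0.3289 + 688.0·0.9949 = 739.9 g (target 739.9 g)
  ZrO2: 168.6·0.6701 = 113.0 g (target 113.0 g)
  Na2O: 280.1·0.4320 = 121.0 g (target 121.0 g)
  Al2O3: 36.38·0.6567 + 688.0·0.003000 = 25.95 g (target 25.96 g)
Glass-mass bookkeeping: batch total minus LOI = 999.9 g (targets for the oxides total 999.9 g; the stated basis being 999.9 g — differing by rounding only).
Summing the batch: Σ batch = 1173 g; loss to ignition Σ batch·LOI = 173.2 g; the yield ratio, glass ÷ batch: 85.24%.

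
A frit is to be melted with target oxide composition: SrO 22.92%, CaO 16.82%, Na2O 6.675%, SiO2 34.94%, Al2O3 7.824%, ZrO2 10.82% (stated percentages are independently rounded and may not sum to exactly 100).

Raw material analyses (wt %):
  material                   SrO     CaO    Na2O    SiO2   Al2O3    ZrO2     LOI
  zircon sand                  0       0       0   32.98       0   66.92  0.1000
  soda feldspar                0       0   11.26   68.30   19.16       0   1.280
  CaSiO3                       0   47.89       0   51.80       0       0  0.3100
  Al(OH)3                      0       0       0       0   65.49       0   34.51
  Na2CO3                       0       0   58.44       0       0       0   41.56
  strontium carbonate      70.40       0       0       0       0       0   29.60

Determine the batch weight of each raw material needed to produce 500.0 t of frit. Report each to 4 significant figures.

Intermediates are printed, rounded to 4 significant digits, in the printout; each numeric step carries exact precision in every operation; a single rounding yields every reported figure. All derived quantities, which include glass mass, the totals, the six compositions, the yield, ignition loss, are computed at full float precision, as they appear in the problem or answer text, using the weight values on 500.0 t of glass.
Target masses of each oxide per 500.0 t frit:
  SrO: 22.92% × 500.0 = 114.6 t
  CaO: 16.82% × 500.0 = 84.10 t
  Na2O: 6.675% × 500.0 = 33.38 t
  SiO2: 34.94% × 500.0 = 174.7 t
  Al2O3: 7.824% × 500.0 = 39.12 t
  ZrO2: 10.82% × 500.0 = 54.10 t
Sums-versus-targets review given the weights on record, under the basis named above (sums match the target masses given rounding of the digits):
  SrO: 162.8·0.7040 = 114.6 t (target 114.6 t)
  CaO: 175.6·0.4789 = 84.09 t (target 84.10 t)
  Na2O: 83.56·0.1126 + 41.01·0.5844 = 33.38 t (target 33.38 t)
  SiO2: 80.84·0.3298 + 83.56·0.6830 + 175.6·0.5180 = 174.7 t (target 174.7 t)
  Al2O3: 83.56·0.1916 + 35.29·0.6549 = 39.12 t (target 39.12 t)
  ZrO2: 80.84·0.6692 = 54.10 t (target 54.10 t)
The glass-mass cross-check: net batch after ignition = 500.0 t (the targets, summed, come to 500.0 t; basis as stated: 500.0 t — differing by rounding only).
Batch total: Σ batch = 579.1 t; LOI removed, Σ of batch·LOI: 79.11 t; glass ÷ batch gives a yield of 86.34%.

Batch per 500.0 t frit:
  zircon sand: 80.84 t
  soda feldspar: 83.56 t
  CaSiO3: 175.6 t
  Al(OH)3: 35.29 t
  Na2CO3: 41.01 t
  strontium carbonate: 162.8 t
Total batch = 579.1 t; LOI loss = 79.11 t; yield = 86.34%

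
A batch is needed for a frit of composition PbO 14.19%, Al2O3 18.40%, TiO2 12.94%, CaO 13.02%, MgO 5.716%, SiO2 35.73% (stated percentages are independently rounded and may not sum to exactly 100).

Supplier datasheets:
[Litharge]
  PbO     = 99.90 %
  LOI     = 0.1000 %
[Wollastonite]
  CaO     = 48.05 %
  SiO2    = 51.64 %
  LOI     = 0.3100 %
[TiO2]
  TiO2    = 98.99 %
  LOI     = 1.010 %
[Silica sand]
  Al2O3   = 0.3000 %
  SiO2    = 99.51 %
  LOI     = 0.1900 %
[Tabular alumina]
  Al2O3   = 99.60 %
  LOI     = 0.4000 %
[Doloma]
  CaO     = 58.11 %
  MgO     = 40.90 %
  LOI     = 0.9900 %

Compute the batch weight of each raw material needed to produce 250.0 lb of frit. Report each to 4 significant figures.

Batch per 250.0 lb frit:
  Litharge: 35.51 lb
  Wollastonite: 25.49 lb
  TiO2: 32.68 lb
  Silica sand: 76.54 lb
  Tabular alumina: 45.95 lb
  Doloma: 34.94 lb
Total batch = 251.1 lb; LOI loss = 1.120 lb; yield = 99.55%

Values along the way are displayed with 4-significant-digit rounding on the page — every computation maintains full float precision in all steps; each reported result is rounded only once; derived quantities are re-derived at full precision (ignition loss, net glass mass, totals, the six compositions, the yield) from the batch weights for 250.0 lb of glass, as set out in the question or the answer.
The oxide mass targets at 250.0 lb frit:
  PbO: 14.19% × 250.0 = 35.48 lb
  Al2O3: 18.40% × 250.0 = 46.00 lb
  TiO2: 12.94% × 250.0 = 32.35 lb
  CaO: 13.02% × 250.0 = 32.55 lb
  MgO: 5.716% × 250.0 = 14.29 lb
  SiO2: 35.73% × 250.0 = 89.32 lb
Sums-versus-targets review with the batch weights as given, under the basis named above (every target is met by its sum net of answer rounding effects):
  PbO: 35.51·0.9990 = 35.47 lb (target 35.48 lb)
  Al2O3: 76.54·0.003000 + 45.95·0.9960 = 46.00 lb (target 46.00 lb)
  TiO2: 32.68·0.9899 = 32.35 lb (target 32.35 lb)
  CaO: 25.49·0.4805 + 34.94·0.5811 = 32.55 lb (target 32.55 lb)
  MgO: 34.94·0.4090 = 14.29 lb (target 14.29 lb)
  SiO2: 25.49·0.5164 + 76.54·0.9951 = 89.33 lb (target 89.32 lb)
Glass-mass sanity pass: batch total minus LOI = 250.0 lb (the targets, summed, come to 250.0 lb; the stated basis being 250.0 lb — differing by rounding only).
Summing the batch: Σ batch = 251.1 lb; loss to ignition Σ batch·LOI = 1.120 lb; glass ÷ batch gives a yield of 99.55%.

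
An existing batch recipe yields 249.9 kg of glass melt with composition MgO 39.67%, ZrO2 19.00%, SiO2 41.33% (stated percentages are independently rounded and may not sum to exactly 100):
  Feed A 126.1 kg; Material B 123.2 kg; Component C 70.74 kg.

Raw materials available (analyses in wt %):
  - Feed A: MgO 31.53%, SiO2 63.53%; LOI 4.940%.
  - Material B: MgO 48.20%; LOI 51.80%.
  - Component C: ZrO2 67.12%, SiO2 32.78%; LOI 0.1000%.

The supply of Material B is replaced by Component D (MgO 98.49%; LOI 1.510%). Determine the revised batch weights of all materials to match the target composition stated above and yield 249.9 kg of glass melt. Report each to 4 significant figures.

Revised batch per 249.9 kg glass melt:
  Feed A: 126.1 kg
  Component D: 60.29 kg
  Component C: 70.74 kg
Total batch = 257.1 kg; LOI loss = 7.210 kg

Values along the way are shown rounded off to 4 significant figures between the steps. Every computation runs at full precision at every stage — each reported number is rounded once only. Derived quantities (yield, three oxide percentages, totals, ignition loss, glass mass) are computed at full float precision using the weight values at 249.9 kg of glass, exactly as shown in question or answer.
The oxide mass targets at 249.9 kg glass melt:
  MgO: 39.67% × 249.9 = 99.14 kg
  ZrO2: 19.00% × 249.9 = 47.48 kg
  SiO2: 41.33% × 249.9 = 103.3 kg
Mass-balance tally per oxide applying the batch weights above, relative to the basis at hand (each sum matches its target mass once rounding is allowed for):
  MgO: 126.1·0.3153 + 60.29·0.9849 = 99.14 kg (target 99.14 kg)
  ZrO2: 70.74·0.6712 = 47.48 kg (target 47.48 kg)
  SiO2: 126.1·0.6353 + 70.74·0.3278 = 103.3 kg (target 103.3 kg)
Auditing the glass mass value: batch Σ − ignition loss = 249.9 kg (per-oxide target masses sum to 249.9 kg; stated basis 249.9 kg — gaps are rounding artifacts).
Summing the batch: Σ batch = 257.1 kg; LOI loss = Σ batch·LOI = 7.210 kg; as yield: glass ÷ batch → 97.20%.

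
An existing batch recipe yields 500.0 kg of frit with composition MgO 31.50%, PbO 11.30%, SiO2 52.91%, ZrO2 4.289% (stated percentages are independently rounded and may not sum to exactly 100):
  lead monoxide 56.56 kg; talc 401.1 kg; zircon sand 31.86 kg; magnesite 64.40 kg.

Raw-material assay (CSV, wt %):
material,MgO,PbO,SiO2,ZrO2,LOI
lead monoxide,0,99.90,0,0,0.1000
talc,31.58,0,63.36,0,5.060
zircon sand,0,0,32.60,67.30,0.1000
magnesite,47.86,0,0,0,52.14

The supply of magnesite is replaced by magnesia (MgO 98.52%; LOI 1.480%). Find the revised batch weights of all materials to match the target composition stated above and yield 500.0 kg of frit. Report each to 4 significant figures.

Values along the way are shown rounded to 4 significant figures when written out. The working math keeps full precision through the solve — each reported figure includes exactly one rounding. All derived quantities, including ignition loss, glass mass, the yield, totals, four oxide percentages, are re-derived from the weighed amounts on 500.0 kg of glass at exact precision, as set out in the problem or answer text.
Per-oxide target masses for 500.0 kg frit:
  MgO: 31.50% × 500.0 = 157.5 kg
  PbO: 11.30% × 500.0 = 56.50 kg
  SiO2: 52.91% × 500.0 = 264.6 kg
  ZrO2: 4.289% × 500.0 = 21.44 kg
A balance pass over the oxides, on the weights just shown, per the basis as stated (target by target, the sums agree exact up to rounding of places):
  MgO: 401.1·0.3158 + 31.28·0.9852 = 157.5 kg (target 157.5 kg)
  PbO: 56.56·0.9990 = 56.50 kg (target 56.50 kg)
  SiO2: 401.1·0.6336 + 31.86·0.3260 = 264.5 kg (target 264.6 kg)
  ZrO2: 31.86·0.6730 = 21.44 kg (target 21.44 kg)
Glass-mass closure: whole batch net of LOI = 500.0 kg (oxide target masses add up to 500.0 kg; the stated basis being 500.0 kg — any gap is answer rounding).
Batch grand total — Σ batch = 520.8 kg; LOI loss = Σ batch·LOI = 20.85 kg; glass ÷ batch gives a yield of 96.00%.

Revised batch per 500.0 kg frit:
  lead monoxide: 56.56 kg
  talc: 401.1 kg
  zircon sand: 31.86 kg
  magnesia: 31.28 kg
Total batch = 520.8 kg; LOI loss = 20.85 kg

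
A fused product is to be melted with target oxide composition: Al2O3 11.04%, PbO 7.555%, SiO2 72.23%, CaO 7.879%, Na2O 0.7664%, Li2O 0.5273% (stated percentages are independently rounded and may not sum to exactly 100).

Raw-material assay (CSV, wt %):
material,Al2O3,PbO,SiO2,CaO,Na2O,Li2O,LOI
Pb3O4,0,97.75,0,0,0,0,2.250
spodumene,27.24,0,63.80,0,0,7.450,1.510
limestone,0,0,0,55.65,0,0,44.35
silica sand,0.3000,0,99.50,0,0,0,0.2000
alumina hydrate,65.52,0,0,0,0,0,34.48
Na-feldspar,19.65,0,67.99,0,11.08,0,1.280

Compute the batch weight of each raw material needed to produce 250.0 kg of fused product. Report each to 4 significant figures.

All arithmetic keeps full float precision all the way through — the intermediate values are printed rounded to 4 significant figures in the working — a single rounding finalizes each reported value. All derived quantities (net glass mass, totals, yield, six oxide percentages, ignition loss) are recomputed in exact precision from the weighed amounts per 250.0 kg of glass, precisely as stated by problem or answer.
Oxide mass targets, per 250.0 kg fused product:
  Al2O3: 11.04% × 250.0 = 27.60 kg
  PbO: 7.555% × 250.0 = 18.89 kg
  SiO2: 72.23% × 250.0 = 180.6 kg
  CaO: 7.879% × 250.0 = 19.70 kg
  Na2O: 0.7664% × 250.0 = 1.916 kg
  Li2O: 0.5273% × 250.0 = 1.318 kg
A balance pass over the oxides, given the weights on record, for the quoted basis mass (delivered sums recover each target once rounding is allowed for):
  Al2O3: 17.69·0.2724 + 158.3·0.003000 + 28.86·0.6552 + 17.29·0.1965 = 27.60 kg (target 27.60 kg)
  PbO: 19.32·0.9775 = 18.89 kg (target 18.89 kg)
  SiO2: 17.69·0.6380 + 158.3·0.9950 + 17.29·0.6799 = 180.6 kg (target 180.6 kg)
  CaO: 35.40·0.5565 = 19.70 kg (target 19.70 kg)
  Na2O: 17.29·0.1108 = 1.916 kg (target 1.916 kg)
  Li2O: 17.69·0.07450 = 1.318 kg (target 1.318 kg)
Consistency of the glass mass: batch total minus LOI = 250.0 kg (summing oxide targets gives 250.0 kg; stated basis 250.0 kg — any gap is answer rounding).
Batch grand total — Σ batch = 276.9 kg; ignition loss, Σ(batch × LOI) = 26.89 kg; as yield: glass ÷ batch → 90.29%.

Batch per 250.0 kg fused product:
  Pb3O4: 19.32 kg
  spodumene: 17.69 kg
  limestone: 35.40 kg
  silica sand: 158.3 kg
  alumina hydrate: 28.86 kg
  Na-feldspar: 17.29 kg
Total batch = 276.9 kg; LOI loss = 26.89 kg; yield = 90.29%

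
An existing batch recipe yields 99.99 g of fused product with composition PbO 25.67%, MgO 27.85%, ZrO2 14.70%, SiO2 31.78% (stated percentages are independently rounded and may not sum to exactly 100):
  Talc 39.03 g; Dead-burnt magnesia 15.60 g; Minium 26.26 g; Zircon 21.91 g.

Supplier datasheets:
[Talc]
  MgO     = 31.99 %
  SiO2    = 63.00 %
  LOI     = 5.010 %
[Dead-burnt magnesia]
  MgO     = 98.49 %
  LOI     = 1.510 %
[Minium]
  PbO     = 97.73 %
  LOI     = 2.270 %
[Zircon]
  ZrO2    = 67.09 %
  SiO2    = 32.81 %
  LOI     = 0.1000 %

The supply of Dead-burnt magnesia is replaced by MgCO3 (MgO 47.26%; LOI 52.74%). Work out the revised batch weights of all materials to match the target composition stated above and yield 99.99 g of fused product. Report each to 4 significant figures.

Revised batch per 99.99 g fused product:
  Talc: 39.03 g
  MgCO3: 32.50 g
  Minium: 26.26 g
  Zircon: 21.91 g
Total batch = 119.7 g; LOI loss = 19.71 g

The intermediate values are shown, rounded to four significant figures, within the worked lines — exact precision is carried end to end — every reported figure takes exactly one rounding — derived quantities (net glass mass, the four compositions, ignition loss, totals, yield) are carried in full float precision from the batch weights at 99.99 g of glass, as written in the problem or the answer.
Oxide mass targets, per 99.99 g fused product:
  PbO: 25.67% × 99.99 = 25.67 g
  MgO: 27.85% × 99.99 = 27.85 g
  ZrO2: 14.70% × 99.99 = 14.70 g
  SiO2: 31.78% × 99.99 = 31.78 g
Mass-balance tally per oxide on the weights just shown, at the basis given (every target is met by its sum exact up to rounding of places):
  PbO: 26.26·0.9773 = 25.66 g (target 25.67 g)
  MgO: 39.03·0.3199 + 32.50·0.4726 = 27.85 g (target 27.85 g)
  ZrO2: 21.91·0.6709 = 14.70 g (target 14.70 g)
  SiO2: 39.03·0.6300 + 21.91·0.3281 = 31.78 g (target 31.78 g)
Glass-mass bookkeeping: batch total minus LOI = 99.99 g (targets for the oxides total 99.99 g; the stated basis being 99.99 g — rounding explains the deltas).
Batch grand total — Σ batch = 119.7 g; LOI removed, Σ of batch·LOI: 19.71 g; yield, glass over the total, = 83.53%.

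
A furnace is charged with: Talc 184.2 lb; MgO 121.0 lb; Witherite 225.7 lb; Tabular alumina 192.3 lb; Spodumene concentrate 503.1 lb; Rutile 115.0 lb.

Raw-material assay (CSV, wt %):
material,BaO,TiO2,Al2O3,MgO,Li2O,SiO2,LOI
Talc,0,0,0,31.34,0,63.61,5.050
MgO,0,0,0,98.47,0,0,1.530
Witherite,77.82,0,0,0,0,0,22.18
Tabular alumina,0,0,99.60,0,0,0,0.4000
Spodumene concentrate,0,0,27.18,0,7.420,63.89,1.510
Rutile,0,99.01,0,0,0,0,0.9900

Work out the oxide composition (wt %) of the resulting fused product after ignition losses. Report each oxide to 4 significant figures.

Glass mass = 1271 lb (batch 1341 − LOI 70.72).
Composition: BaO 13.82%, TiO2 8.961%, Al2O3 25.84%, MgO 13.92%, Li2O 2.938%, SiO2 34.52%

Values along the way appear, rounded to four significant digits, alongside each step; the working math maintains exact precision through the solve — each reported number is rounded once only — all derived quantities are recomputed from the weighed amounts at 1271 lb of glass in full float precision (the six compositions, LOI, totals, glass mass, yield), precisely as stated by either problem or answer.
Per-oxide mass from batch:
  BaO: 225.7·0.7782 = 175.6 lb
  TiO2: 115.0·0.9901 = 113.9 lb
  Al2O3: 192.3·0.9960 + 503.1·0.2718 = 328.3 lb
  MgO: 184.2·0.3134 + 121.0·0.9847 = 176.9 lb
  Li2O: 503.1·0.07420 = 37.33 lb
  SiO2: 184.2·0.6361 + 503.1·0.6389 = 438.6 lb
LOI: 184.2·0.05050 + 121.0·0.01530 + 225.7·0.2218 + 192.3·0.004000 + 503.1·0.01510 + 115.0·0.009900 = 70.72 lb
batch − LOI leaves glass = 1341 − 70.72 = 1271 lb (the oxide masses sum to this)
wt % = 100 × oxide mass / glass mass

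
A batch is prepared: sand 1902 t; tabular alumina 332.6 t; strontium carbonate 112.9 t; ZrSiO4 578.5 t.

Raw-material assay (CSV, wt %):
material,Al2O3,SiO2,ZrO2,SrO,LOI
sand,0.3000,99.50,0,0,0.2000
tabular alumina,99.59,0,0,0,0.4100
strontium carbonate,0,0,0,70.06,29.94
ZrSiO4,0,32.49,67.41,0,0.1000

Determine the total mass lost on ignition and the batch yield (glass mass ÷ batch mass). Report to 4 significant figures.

LOI loss = 39.55 t; glass = 2886 t; yield = 98.65%

All internal work carries exact precision all the way through; intermediates are displayed rounded to four significant digits when written out. Exactly one rounding lands on every reported number. The derived quantities (the totals, LOI, the yield, net glass mass, four oxide percentages) are rebuilt starting from the weights for 2886 t of glass at full float precision, exactly as printed in the question or the answer.
Loss on ignition, line by line:
  sand: 1902 × 0.002000 = 3.804 t
  tabular alumina: 332.6 × 0.004100 = 1.364 t
  strontium carbonate: 112.9 × 0.2994 = 33.80 t
  ZrSiO4: 578.5 × 0.001000 = 0.5785 t
Total LOI = 39.55 t
Glass = batch − LOI = 2926 − 39.55 = 2886 t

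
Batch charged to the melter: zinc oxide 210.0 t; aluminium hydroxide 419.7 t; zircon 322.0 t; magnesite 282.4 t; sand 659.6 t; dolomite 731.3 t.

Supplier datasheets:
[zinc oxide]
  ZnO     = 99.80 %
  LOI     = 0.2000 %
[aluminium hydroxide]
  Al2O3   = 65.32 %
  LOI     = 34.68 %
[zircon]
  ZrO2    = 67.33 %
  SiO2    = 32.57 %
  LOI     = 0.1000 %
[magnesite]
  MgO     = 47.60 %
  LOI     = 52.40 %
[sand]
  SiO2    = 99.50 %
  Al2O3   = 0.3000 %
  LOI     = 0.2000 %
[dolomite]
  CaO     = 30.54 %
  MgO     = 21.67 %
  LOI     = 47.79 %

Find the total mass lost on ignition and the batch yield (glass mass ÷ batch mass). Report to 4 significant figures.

Each numeric step keeps full float precision from first step to last. The intermediate values are printed rounded to four significant figures across the worked steps. A single rounding completes every reported number; all derived quantities (the totals, six oxide percentages, yield, LOI, net glass mass) are rebuilt from the weighed amounts per 1980 t of glass in exact precision exactly as printed in the question or the answer.
Loss on ignition, line by line:
  zinc oxide: 210.0 × 0.002000 = 0.4200 t
  aluminium hydroxide: 419.7 × 0.3468 = 145.6 t
  zircon: 322.0 × 0.001000 = 0.3220 t
  magnesite: 282.4 × 0.5240 = 148.0 t
  sand: 659.6 × 0.002000 = 1.319 t
  dolomite: 731.3 × 0.4779 = 349.5 t
Total LOI = 645.1 t
Glass = batch − LOI = 2625 − 645.1 = 1980 t

LOI loss = 645.1 t; glass = 1980 t; yield = 75.43%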